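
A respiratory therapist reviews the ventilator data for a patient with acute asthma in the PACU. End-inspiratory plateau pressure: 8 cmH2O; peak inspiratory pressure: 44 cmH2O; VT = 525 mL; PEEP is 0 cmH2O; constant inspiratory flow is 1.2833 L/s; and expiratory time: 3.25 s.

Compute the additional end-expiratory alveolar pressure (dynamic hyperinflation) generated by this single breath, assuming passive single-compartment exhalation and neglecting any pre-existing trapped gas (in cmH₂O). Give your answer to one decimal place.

R = (PIP − Pplat)/V̇ = (44 − 8) / 1.2833 = 36.0/1.2833 = 28.053 cmH2O·s/L.
C = Vt/(Pplat − PEEP) = 525.0 / (8 − 0) = 525.0/8.0 = 65.625 mL/cmH2O.
τ = R × C = 28.053 × 0.06563 L/cmH2O = 1.841 s.
Fraction remaining = e^(−Te/τ) = e^(−3.25/1.841) = 0.1711; trapped volume = 525.0 × 0.1711 = 89.828 mL.
Additional alveolar pressure from trapping ≈ V_trapped / C = 89.828 / 65.625 = 1.369 cmH2O.

1.4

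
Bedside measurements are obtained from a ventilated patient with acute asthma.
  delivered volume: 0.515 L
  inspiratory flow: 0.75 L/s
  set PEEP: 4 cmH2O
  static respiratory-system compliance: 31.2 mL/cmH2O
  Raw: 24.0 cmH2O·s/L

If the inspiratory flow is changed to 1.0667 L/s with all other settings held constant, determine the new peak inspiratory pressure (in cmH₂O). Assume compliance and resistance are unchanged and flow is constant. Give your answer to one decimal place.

PIP = Vt/C + R·V̇ + PEEP (constant-flow equation of motion).
Only the resistive term changes: ΔPIP = R × ΔV̇ = 24.0 × (1.0667 − 0.75) = 24.0 × 0.3167 = 7.601 cmH2O.
Original PIP = 515/31.2 + 24.0×0.75 + 4 = 38.506 cmH2O; new PIP = 38.506 + (7.601) = 46.107 cmH2O.

46.1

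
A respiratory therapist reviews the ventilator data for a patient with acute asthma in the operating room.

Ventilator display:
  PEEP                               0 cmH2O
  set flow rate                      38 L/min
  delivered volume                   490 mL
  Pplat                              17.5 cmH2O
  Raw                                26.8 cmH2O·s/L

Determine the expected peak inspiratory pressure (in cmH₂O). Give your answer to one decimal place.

Flow: 38 L/min ÷ 60 = 0.6333 L/s.
PIP = Pplat + Raw × flow = 17.5 + 26.8 × 0.6333 = 17.5 + 16.972 = 34.472 cmH2O.

34.5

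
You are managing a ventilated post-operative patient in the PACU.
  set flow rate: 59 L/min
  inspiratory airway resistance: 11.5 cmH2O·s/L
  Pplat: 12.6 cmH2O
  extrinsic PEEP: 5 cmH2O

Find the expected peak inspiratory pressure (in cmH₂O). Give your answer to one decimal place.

Flow: 59 L/min ÷ 60 = 0.9833 L/s.
PIP = Pplat + Raw × flow = 12.6 + 11.5 × 0.9833 = 12.6 + 11.308 = 23.908 cmH2O.

23.9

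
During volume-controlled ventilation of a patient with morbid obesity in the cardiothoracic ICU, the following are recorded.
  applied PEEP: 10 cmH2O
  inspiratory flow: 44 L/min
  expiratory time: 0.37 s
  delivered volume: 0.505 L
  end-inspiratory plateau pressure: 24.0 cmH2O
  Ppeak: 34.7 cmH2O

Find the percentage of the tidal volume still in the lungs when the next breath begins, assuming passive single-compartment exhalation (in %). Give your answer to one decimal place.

Flow: 44 L/min ÷ 60 = 0.7333 L/s.
R = (PIP − Pplat)/V̇ = (34.7 − 24.0) / 0.7333 = 10.7/0.7333 = 14.592 cmH2O·s/L.
C = Vt/(Pplat − PEEP) = 505.0 / (24.0 − 10) = 505.0/14.0 = 36.071 mL/cmH2O.
τ = R × C = 14.592 × 0.03607 L/cmH2O = 0.5263 s.
Fraction remaining at end-expiration = e^(−Te/τ) = e^(−0.37/0.5263) = 0.4951 → 49.51%.

49.5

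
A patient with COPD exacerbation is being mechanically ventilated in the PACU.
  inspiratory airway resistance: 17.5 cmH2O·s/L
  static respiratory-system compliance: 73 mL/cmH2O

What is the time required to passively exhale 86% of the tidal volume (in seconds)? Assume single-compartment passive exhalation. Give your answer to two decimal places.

τ = R × C = 17.5 × 73 mL/cmH2O = 17.5 × 0.073 L/cmH2O = 1.278 s.
Exhaled fraction f = 1 − e^(−t/τ) → t = −τ·ln(1 − f) = −1.278·ln(0.14) = 2.513 s.

2.51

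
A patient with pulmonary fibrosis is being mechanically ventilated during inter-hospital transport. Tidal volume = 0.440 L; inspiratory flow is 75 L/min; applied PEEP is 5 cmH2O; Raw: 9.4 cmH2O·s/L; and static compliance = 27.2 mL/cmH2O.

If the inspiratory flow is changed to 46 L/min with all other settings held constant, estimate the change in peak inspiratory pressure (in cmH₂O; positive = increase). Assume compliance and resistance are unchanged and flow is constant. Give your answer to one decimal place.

Flow: 75 L/min ÷ 60 = 1.25 L/s.
New flow: 46 L/min ÷ 60 = 0.7667 L/s.
PIP = Vt/C + R·V̇ + PEEP (constant-flow equation of motion).
Only the resistive term changes: ΔPIP = R × ΔV̇ = 9.4 × (0.7667 − 1.25) = 9.4 × -0.4833 = -4.543 cmH2O.

-4.5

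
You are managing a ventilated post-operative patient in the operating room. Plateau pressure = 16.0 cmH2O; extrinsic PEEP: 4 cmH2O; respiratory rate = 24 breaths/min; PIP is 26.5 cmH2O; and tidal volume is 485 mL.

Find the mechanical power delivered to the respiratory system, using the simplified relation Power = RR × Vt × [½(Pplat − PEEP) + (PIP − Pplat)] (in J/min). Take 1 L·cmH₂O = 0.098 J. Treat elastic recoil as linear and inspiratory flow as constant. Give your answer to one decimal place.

18.8

Per-breath work = Vt × [½(Pplat−PEEP) + (PIP−Pplat)] = 0.485 × [0.5×12.0 + 10.5] = 0.485 × 16.5 = 8.003 L·cmH2O.
Power = 24 × 8.003 = 192.07 L·cmH2O/min.
× 0.098 J/(L·cmH2O) → 18.823 J/min.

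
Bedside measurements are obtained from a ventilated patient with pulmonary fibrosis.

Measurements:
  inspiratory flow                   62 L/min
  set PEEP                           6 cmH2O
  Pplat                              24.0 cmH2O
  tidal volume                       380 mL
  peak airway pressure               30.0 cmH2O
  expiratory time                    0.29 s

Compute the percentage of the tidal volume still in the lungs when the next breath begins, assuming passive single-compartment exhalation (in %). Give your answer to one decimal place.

Flow: 62 L/min ÷ 60 = 1.0333 L/s.
R = (PIP − Pplat)/V̇ = (30.0 − 24.0) / 1.0333 = 6.0/1.0333 = 5.807 cmH2O·s/L.
C = Vt/(Pplat − PEEP) = 380.0 / (24.0 − 6) = 380.0/18.0 = 21.111 mL/cmH2O.
τ = R × C = 5.807 × 0.02111 L/cmH2O = 0.1226 s.
Fraction remaining at end-expiration = e^(−Te/τ) = e^(−0.29/0.1226) = 0.09391 → 9.391%.

9.4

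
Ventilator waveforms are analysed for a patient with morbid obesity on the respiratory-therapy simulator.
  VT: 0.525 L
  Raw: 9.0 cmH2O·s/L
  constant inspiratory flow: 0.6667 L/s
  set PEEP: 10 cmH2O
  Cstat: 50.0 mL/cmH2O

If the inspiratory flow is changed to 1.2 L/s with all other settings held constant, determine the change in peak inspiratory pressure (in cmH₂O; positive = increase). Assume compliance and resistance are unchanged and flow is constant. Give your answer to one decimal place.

PIP = Vt/C + R·V̇ + PEEP (constant-flow equation of motion).
Only the resistive term changes: ΔPIP = R × ΔV̇ = 9.0 × (1.2 − 0.6667) = 9.0 × 0.5333 = 4.8 cmH2O.

4.8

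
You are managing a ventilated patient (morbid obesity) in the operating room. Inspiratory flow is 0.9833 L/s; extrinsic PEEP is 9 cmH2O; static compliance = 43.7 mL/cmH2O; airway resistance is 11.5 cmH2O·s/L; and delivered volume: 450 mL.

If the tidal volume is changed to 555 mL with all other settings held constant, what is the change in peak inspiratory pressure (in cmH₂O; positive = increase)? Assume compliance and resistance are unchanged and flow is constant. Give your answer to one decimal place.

PIP = Vt/C + R·V̇ + PEEP (constant-flow equation of motion).
Only the elastic term changes: ΔPIP = ΔVt / C = (555 − 450) / 43.7 = 2.403 cmH2O.

2.4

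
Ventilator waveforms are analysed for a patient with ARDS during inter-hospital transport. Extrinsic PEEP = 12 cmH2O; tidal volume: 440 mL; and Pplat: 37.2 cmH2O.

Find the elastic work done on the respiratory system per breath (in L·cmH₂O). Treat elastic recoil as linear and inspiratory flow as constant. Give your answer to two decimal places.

5.54

Elastic work ≈ ½ × (Pplat − PEEP) × Vt = 0.5 × (37.2 − 12) × 0.440 L = 0.5 × 25.2 × 0.440 = 5.544 L·cmH2O.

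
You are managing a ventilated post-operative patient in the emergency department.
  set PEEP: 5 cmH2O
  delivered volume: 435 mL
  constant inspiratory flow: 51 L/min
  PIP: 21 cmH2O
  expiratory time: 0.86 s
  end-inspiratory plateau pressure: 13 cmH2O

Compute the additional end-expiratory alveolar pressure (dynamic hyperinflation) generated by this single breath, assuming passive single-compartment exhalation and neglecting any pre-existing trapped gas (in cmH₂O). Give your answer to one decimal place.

Flow: 51 L/min ÷ 60 = 0.85 L/s.
R = (PIP − Pplat)/V̇ = (21 − 13) / 0.85 = 8.0/0.85 = 9.412 cmH2O·s/L.
C = Vt/(Pplat − PEEP) = 435.0 / (13 − 5) = 435.0/8.0 = 54.375 mL/cmH2O.
τ = R × C = 9.412 × 0.05438 L/cmH2O = 0.5118 s.
Fraction remaining = e^(−Te/τ) = e^(−0.86/0.5118) = 0.1863; trapped volume = 435.0 × 0.1863 = 81.041 mL.
Additional alveolar pressure from trapping ≈ V_trapped / C = 81.041 / 54.375 = 1.49 cmH2O.

1.5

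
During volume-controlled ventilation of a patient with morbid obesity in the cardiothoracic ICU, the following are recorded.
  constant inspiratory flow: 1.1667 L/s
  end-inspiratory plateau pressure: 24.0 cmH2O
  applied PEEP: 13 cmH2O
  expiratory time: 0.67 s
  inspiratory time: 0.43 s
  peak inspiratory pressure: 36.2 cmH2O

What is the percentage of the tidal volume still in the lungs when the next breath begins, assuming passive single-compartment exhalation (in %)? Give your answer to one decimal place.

Vt = flow × Ti = 1.1667 L/s × 0.43 s × 1000 mL/L = 501.68 mL.
R = (PIP − Pplat)/V̇ = (36.2 − 24.0) / 1.1667 = 12.2/1.1667 = 10.457 cmH2O·s/L.
C = Vt/(Pplat − PEEP) = 501.68 / (24.0 − 13) = 501.68/11.0 = 45.607 mL/cmH2O.
τ = R × C = 10.457 × 0.04561 L/cmH2O = 0.4769 s.
Fraction remaining at end-expiration = e^(−Te/τ) = e^(−0.67/0.4769) = 0.2454 → 24.54%.

24.5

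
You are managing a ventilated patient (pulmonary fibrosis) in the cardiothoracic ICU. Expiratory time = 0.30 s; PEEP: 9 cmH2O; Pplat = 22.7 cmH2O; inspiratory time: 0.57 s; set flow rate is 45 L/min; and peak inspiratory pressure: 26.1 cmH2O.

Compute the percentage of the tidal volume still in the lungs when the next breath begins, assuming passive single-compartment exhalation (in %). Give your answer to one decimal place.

12.0

Flow: 45 L/min ÷ 60 = 0.75 L/s.
Vt = flow × Ti = 0.75 L/s × 0.57 s × 1000 mL/L = 427.5 mL.
R = (PIP − Pplat)/V̇ = (26.1 − 22.7) / 0.75 = 3.4/0.75 = 4.533 cmH2O·s/L.
C = Vt/(Pplat − PEEP) = 427.5 / (22.7 − 9) = 427.5/13.7 = 31.204 mL/cmH2O.
τ = R × C = 4.533 × 0.0312 L/cmH2O = 0.1414 s.
Fraction remaining at end-expiration = e^(−Te/τ) = e^(−0.30/0.1414) = 0.1198 → 11.98%.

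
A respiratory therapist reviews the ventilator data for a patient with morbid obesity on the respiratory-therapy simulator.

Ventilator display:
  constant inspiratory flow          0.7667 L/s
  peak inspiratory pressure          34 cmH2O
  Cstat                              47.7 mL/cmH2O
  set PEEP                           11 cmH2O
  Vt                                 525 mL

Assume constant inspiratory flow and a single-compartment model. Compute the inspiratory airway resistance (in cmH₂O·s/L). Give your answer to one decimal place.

Equation of motion (constant flow): PIP = Vt/C + R·V̇ + PEEP.
R·V̇ = PIP − Vt/C − PEEP = 34 − 525/47.7 − 11 = 34 − 11.006 − 11 = 11.994 cmH2O.
R = 11.994 / 0.7667 = 15.644 cmH2O·s/L.

15.6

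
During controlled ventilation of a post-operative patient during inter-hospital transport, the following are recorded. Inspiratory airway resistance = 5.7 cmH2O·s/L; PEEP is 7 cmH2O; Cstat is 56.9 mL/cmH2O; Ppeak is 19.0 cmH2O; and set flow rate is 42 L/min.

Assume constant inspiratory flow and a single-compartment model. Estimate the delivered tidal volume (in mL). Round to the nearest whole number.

456

Flow: 42 L/min ÷ 60 = 0.7 L/s.
Equation of motion (constant flow): PIP = Vt/C + R·V̇ + PEEP.
Vt/C = PIP − R·V̇ − PEEP = 19.0 − 3.99 − 7 = 8.01 cmH2O.
Vt = C × 8.01 = 56.9 × 8.01 = 455.77 mL.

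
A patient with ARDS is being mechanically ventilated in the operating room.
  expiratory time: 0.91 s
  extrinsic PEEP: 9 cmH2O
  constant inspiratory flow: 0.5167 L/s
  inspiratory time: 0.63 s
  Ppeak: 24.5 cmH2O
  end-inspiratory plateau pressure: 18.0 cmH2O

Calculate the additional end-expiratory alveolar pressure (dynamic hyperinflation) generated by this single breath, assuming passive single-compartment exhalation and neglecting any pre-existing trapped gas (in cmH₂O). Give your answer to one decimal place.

Vt = flow × Ti = 0.5167 L/s × 0.63 s × 1000 mL/L = 325.52 mL.
R = (PIP − Pplat)/V̇ = (24.5 − 18.0) / 0.5167 = 6.5/0.5167 = 12.58 cmH2O·s/L.
C = Vt/(Pplat − PEEP) = 325.52 / (18.0 − 9) = 325.52/9.0 = 36.169 mL/cmH2O.
τ = R × C = 12.58 × 0.03617 L/cmH2O = 0.455 s.
Fraction remaining = e^(−Te/τ) = e^(−0.91/0.455) = 0.1353; trapped volume = 325.52 × 0.1353 = 44.043 mL.
Additional alveolar pressure from trapping ≈ V_trapped / C = 44.043 / 36.169 = 1.218 cmH2O.

1.2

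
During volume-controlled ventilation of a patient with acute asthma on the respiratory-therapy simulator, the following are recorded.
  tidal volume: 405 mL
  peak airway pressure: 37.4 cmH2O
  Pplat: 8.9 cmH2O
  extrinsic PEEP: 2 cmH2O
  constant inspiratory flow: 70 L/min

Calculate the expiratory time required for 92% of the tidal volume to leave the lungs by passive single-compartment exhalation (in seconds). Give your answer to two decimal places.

3.62

Flow: 70 L/min ÷ 60 = 1.1667 L/s.
R = (PIP − Pplat)/V̇ = (37.4 − 8.9) / 1.1667 = 28.5/1.1667 = 24.428 cmH2O·s/L.
C = Vt/(Pplat − PEEP) = 405.0 / (8.9 − 2) = 405.0/6.9 = 58.696 mL/cmH2O.
τ = R × C = 24.428 × 0.0587 L/cmH2O = 1.434 s.
t = −τ·ln(1 − 0.92) = −1.434·ln(0.08) = 3.622 s.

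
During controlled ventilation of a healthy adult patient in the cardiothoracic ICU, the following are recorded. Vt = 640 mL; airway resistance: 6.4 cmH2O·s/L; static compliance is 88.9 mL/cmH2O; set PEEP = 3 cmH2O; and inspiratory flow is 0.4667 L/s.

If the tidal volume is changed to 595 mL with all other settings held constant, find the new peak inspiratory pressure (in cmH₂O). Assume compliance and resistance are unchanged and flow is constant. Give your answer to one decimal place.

12.7

PIP = Vt/C + R·V̇ + PEEP (constant-flow equation of motion).
Only the elastic term changes: ΔPIP = ΔVt / C = (595 − 640) / 88.9 = -0.5062 cmH2O.
Original PIP = 640/88.9 + 6.4×0.4667 + 3 = 13.186 cmH2O; new PIP = 13.186 + (-0.5062) = 12.68 cmH2O.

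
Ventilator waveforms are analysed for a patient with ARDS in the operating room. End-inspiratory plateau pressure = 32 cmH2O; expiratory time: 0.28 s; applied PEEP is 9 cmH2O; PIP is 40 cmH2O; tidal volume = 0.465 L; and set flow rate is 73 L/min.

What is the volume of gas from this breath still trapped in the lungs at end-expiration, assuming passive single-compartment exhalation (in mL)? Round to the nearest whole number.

57

Flow: 73 L/min ÷ 60 = 1.2167 L/s.
R = (PIP − Pplat)/V̇ = (40 − 32) / 1.2167 = 8.0/1.2167 = 6.575 cmH2O·s/L.
C = Vt/(Pplat − PEEP) = 465.0 / (32 − 9) = 465.0/23.0 = 20.217 mL/cmH2O.
τ = R × C = 6.575 × 0.02022 L/cmH2O = 0.1329 s.
Fraction remaining = e^(−Te/τ) = e^(−0.28/0.1329) = 0.1216.
Trapped volume = 465.0 × 0.1216 = 56.544 mL.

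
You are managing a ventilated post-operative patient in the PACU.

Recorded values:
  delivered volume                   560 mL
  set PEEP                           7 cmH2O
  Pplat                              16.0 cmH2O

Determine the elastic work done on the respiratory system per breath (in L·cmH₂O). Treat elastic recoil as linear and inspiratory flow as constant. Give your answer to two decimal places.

Elastic work ≈ ½ × (Pplat − PEEP) × Vt = 0.5 × (16.0 − 7) × 0.560 L = 0.5 × 9.0 × 0.560 = 2.52 L·cmH2O.

2.52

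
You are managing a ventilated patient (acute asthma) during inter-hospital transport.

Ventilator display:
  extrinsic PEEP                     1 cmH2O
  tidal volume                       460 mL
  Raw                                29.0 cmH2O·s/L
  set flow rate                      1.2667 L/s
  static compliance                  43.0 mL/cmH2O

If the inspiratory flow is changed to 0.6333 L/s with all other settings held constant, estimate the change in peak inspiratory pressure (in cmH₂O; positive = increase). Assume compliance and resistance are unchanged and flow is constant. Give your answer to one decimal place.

PIP = Vt/C + R·V̇ + PEEP (constant-flow equation of motion).
Only the resistive term changes: ΔPIP = R × ΔV̇ = 29.0 × (0.6333 − 1.2667) = 29.0 × -0.6334 = -18.369 cmH2O.

-18.4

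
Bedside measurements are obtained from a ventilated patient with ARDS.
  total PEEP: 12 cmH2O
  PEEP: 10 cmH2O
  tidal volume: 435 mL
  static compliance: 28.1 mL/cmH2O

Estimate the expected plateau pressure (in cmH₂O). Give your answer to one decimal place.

27.5

End-expiratory occlusion gives total PEEP = 12 cmH2O (intrinsic PEEP = 12 − 10 = 2). Use total PEEP for the elastic gradient.
Pplat = PEEPtotal + Vt / Cstat = 12 + 435 / 28.1 = 12 + 15.48 = 27.48 cmH2O.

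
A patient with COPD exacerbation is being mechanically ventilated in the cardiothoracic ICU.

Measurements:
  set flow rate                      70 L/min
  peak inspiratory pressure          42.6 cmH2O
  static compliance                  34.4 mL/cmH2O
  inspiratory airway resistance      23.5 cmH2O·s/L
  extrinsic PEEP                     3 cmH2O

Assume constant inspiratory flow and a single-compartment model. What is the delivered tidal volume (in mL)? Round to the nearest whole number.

419

Flow: 70 L/min ÷ 60 = 1.1667 L/s.
Equation of motion (constant flow): PIP = Vt/C + R·V̇ + PEEP.
Vt/C = PIP − R·V̇ − PEEP = 42.6 − 27.417 − 3 = 12.183 cmH2O.
Vt = C × 12.183 = 34.4 × 12.183 = 419.1 mL.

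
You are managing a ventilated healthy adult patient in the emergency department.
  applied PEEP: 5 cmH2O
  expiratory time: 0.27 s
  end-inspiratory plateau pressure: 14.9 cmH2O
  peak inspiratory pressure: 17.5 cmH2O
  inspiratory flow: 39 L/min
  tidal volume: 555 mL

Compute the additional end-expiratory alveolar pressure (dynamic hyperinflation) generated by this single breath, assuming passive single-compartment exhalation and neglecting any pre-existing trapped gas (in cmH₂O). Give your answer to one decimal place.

Flow: 39 L/min ÷ 60 = 0.65 L/s.
R = (PIP − Pplat)/V̇ = (17.5 − 14.9) / 0.65 = 2.6/0.65 = 4.0 cmH2O·s/L.
C = Vt/(Pplat − PEEP) = 555.0 / (14.9 − 5) = 555.0/9.9 = 56.061 mL/cmH2O.
τ = R × C = 4.0 × 0.05606 L/cmH2O = 0.2242 s.
Fraction remaining = e^(−Te/τ) = e^(−0.27/0.2242) = 0.2999; trapped volume = 555.0 × 0.2999 = 166.44 mL.
Additional alveolar pressure from trapping ≈ V_trapped / C = 166.44 / 56.061 = 2.969 cmH2O.

3.0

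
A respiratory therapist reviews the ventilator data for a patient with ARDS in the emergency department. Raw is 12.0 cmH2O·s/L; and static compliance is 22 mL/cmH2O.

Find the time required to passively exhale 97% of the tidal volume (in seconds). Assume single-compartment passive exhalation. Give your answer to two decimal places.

τ = R × C = 12.0 × 22 mL/cmH2O = 12.0 × 0.022 L/cmH2O = 0.264 s.
Exhaled fraction f = 1 − e^(−t/τ) → t = −τ·ln(1 − f) = −0.264·ln(0.03) = 0.9257 s.

0.93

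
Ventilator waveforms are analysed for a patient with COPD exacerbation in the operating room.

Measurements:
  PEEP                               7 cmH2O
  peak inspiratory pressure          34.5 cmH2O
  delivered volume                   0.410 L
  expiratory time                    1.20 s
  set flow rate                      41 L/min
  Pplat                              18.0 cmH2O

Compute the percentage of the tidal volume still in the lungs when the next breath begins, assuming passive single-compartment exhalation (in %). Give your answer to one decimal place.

Flow: 41 L/min ÷ 60 = 0.6833 L/s.
R = (PIP − Pplat)/V̇ = (34.5 − 18.0) / 0.6833 = 16.5/0.6833 = 24.148 cmH2O·s/L.
C = Vt/(Pplat − PEEP) = 410.0 / (18.0 − 7) = 410.0/11.0 = 37.273 mL/cmH2O.
τ = R × C = 24.148 × 0.03727 L/cmH2O = 0.9 s.
Fraction remaining at end-expiration = e^(−Te/τ) = e^(−1.20/0.9) = 0.2636 → 26.36%.

26.4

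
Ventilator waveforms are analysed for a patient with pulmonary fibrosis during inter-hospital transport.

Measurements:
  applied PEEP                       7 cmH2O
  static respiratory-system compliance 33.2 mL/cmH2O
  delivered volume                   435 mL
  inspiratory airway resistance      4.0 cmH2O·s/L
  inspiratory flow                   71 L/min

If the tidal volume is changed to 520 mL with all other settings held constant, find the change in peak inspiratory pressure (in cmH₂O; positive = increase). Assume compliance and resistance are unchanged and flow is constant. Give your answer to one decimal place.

PIP = Vt/C + R·V̇ + PEEP (constant-flow equation of motion).
Only the elastic term changes: ΔPIP = ΔVt / C = (520 − 435) / 33.2 = 2.56 cmH2O.

2.6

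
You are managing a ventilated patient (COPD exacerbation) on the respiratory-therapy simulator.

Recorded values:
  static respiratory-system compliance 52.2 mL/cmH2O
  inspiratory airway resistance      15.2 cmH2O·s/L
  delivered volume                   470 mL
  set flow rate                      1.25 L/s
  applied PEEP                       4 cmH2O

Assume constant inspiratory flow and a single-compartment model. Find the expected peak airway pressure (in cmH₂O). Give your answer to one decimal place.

32.0

Equation of motion (constant flow): PIP = Vt/C + R·V̇ + PEEP.
PIP = 470/52.2 + 15.2×1.25 + 4 = 9.004 + 19.0 + 4 = 32.004 cmH2O.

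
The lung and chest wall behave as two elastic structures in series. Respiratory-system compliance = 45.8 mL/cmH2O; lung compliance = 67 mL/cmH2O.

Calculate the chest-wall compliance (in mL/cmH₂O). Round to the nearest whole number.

1/Ccw = 1/Crs − 1/CL.
1/Ccw = 1/45.8 − 1/67 = 0.006909.
Ccw = 144.74 mL/cmH2O.

145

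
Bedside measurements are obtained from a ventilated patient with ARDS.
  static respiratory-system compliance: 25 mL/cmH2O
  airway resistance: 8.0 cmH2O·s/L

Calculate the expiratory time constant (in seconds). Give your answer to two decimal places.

0.20

τ = R × C = 8.0 × 25 mL/cmH2O = 8.0 × 0.025 L/cmH2O = 0.2 s.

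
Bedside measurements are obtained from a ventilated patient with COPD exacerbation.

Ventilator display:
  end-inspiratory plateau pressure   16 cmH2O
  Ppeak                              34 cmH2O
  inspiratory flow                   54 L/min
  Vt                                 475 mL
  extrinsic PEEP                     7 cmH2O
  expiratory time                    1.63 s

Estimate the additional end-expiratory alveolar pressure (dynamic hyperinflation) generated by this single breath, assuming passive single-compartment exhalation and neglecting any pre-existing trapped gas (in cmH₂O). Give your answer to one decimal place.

Flow: 54 L/min ÷ 60 = 0.9 L/s.
R = (PIP − Pplat)/V̇ = (34 − 16) / 0.9 = 18.0/0.9 = 20.0 cmH2O·s/L.
C = Vt/(Pplat − PEEP) = 475.0 / (16 − 7) = 475.0/9.0 = 52.778 mL/cmH2O.
τ = R × C = 20.0 × 0.05278 L/cmH2O = 1.056 s.
Fraction remaining = e^(−Te/τ) = e^(−1.63/1.056) = 0.2136; trapped volume = 475.0 × 0.2136 = 101.46 mL.
Additional alveolar pressure from trapping ≈ V_trapped / C = 101.46 / 52.778 = 1.922 cmH2O.

1.9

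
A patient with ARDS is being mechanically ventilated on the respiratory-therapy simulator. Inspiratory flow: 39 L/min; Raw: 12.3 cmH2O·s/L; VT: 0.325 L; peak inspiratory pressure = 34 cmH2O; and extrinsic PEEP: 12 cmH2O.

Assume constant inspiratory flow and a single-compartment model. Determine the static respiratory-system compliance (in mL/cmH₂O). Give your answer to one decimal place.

23.2

Flow: 39 L/min ÷ 60 = 0.65 L/s.
Equation of motion (constant flow): PIP = Vt/C + R·V̇ + PEEP.
Vt/C = PIP − R·V̇ − PEEP = 34 − 12.3×0.65 − 12 = 34 − 7.995 − 12 = 14.005 cmH2O.
C = Vt / 14.005 = 325 / 14.005 = 23.206 mL/cmH2O.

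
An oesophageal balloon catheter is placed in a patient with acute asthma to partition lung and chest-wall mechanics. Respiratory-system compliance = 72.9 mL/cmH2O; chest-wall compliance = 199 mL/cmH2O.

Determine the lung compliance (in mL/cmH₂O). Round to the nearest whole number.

115

1/CL = 1/Crs − 1/Ccw.
1/CL = 1/72.9 − 1/199 = 0.008692.
CL = 115.05 mL/cmH2O.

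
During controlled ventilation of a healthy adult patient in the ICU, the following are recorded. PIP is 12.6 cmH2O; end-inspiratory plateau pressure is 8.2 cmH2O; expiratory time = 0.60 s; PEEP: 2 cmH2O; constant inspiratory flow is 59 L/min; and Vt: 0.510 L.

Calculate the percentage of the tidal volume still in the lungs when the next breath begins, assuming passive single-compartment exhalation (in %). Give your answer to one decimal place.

Flow: 59 L/min ÷ 60 = 0.9833 L/s.
R = (PIP − Pplat)/V̇ = (12.6 − 8.2) / 0.9833 = 4.4/0.9833 = 4.475 cmH2O·s/L.
C = Vt/(Pplat − PEEP) = 510.0 / (8.2 − 2) = 510.0/6.2 = 82.258 mL/cmH2O.
τ = R × C = 4.475 × 0.08226 L/cmH2O = 0.3681 s.
Fraction remaining at end-expiration = e^(−Te/τ) = e^(−0.60/0.3681) = 0.1959 → 19.59%.

19.6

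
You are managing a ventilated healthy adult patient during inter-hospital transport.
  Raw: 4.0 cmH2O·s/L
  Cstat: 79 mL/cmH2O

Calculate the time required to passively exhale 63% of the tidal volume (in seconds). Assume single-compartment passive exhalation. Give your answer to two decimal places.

0.31

τ = R × C = 4.0 × 79 mL/cmH2O = 4.0 × 0.079 L/cmH2O = 0.316 s.
Exhaled fraction f = 1 − e^(−t/τ) → t = −τ·ln(1 − f) = −0.316·ln(0.37) = 0.3142 s.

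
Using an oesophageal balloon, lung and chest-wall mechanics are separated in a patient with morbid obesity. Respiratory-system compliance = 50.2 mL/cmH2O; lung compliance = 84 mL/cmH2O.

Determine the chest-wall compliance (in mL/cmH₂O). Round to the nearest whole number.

1/Ccw = 1/Crs − 1/CL.
1/Ccw = 1/50.2 − 1/84 = 0.008016.
Ccw = 124.75 mL/cmH2O.

125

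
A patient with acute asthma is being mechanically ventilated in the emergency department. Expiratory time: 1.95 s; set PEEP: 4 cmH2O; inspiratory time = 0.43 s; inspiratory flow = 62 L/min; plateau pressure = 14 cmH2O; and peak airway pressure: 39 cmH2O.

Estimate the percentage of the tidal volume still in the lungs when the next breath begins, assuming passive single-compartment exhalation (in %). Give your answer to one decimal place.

Flow: 62 L/min ÷ 60 = 1.0333 L/s.
Vt = flow × Ti = 1.0333 L/s × 0.43 s × 1000 mL/L = 444.32 mL.
R = (PIP − Pplat)/V̇ = (39 − 14) / 1.0333 = 25.0/1.0333 = 24.194 cmH2O·s/L.
C = Vt/(Pplat − PEEP) = 444.32 / (14 − 4) = 444.32/10.0 = 44.432 mL/cmH2O.
τ = R × C = 24.194 × 0.04443 L/cmH2O = 1.075 s.
Fraction remaining at end-expiration = e^(−Te/τ) = e^(−1.95/1.075) = 0.163 → 16.3%.

16.3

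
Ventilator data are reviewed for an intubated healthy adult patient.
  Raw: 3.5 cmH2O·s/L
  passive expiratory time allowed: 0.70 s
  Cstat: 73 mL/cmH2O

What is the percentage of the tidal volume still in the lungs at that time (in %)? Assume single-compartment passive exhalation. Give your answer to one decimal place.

6.5

τ = R × C = 3.5 × 73 mL/cmH2O = 3.5 × 0.073 L/cmH2O = 0.2555 s.
Passive exhalation: V(t)/V₀ = e^(−t/τ) = e^(−0.70/0.2555) = 0.06459.
Fraction remaining = 0.06459 → 6.459%.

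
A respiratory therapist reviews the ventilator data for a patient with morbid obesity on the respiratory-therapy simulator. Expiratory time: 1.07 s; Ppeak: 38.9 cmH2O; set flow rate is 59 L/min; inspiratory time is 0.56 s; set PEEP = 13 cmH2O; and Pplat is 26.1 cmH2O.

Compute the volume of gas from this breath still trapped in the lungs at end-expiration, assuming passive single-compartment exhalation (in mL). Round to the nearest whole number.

78

Flow: 59 L/min ÷ 60 = 0.9833 L/s.
Vt = flow × Ti = 0.9833 L/s × 0.56 s × 1000 mL/L = 550.65 mL.
R = (PIP − Pplat)/V̇ = (38.9 − 26.1) / 0.9833 = 12.8/0.9833 = 13.017 cmH2O·s/L.
C = Vt/(Pplat − PEEP) = 550.65 / (26.1 − 13) = 550.65/13.1 = 42.034 mL/cmH2O.
τ = R × C = 13.017 × 0.04203 L/cmH2O = 0.5471 s.
Fraction remaining = e^(−Te/τ) = e^(−1.07/0.5471) = 0.1415.
Trapped volume = 550.65 × 0.1415 = 77.917 mL.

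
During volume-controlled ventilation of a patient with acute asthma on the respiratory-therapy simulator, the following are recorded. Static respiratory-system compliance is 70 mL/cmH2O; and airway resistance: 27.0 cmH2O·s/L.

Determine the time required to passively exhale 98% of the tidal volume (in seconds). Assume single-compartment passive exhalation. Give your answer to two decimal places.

τ = R × C = 27.0 × 70 mL/cmH2O = 27.0 × 0.070 L/cmH2O = 1.89 s.
Exhaled fraction f = 1 − e^(−t/τ) → t = −τ·ln(1 − f) = −1.89·ln(0.02) = 7.394 s.

7.39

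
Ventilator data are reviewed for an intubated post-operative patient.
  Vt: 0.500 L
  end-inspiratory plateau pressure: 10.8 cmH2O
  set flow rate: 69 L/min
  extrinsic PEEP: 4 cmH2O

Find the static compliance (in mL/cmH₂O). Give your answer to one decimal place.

Cstat = Vt / (Pplat − PEEP) = 500 / (10.8 − 4) = 500 / 6.8 = 73.529 mL/cmH2O.

73.5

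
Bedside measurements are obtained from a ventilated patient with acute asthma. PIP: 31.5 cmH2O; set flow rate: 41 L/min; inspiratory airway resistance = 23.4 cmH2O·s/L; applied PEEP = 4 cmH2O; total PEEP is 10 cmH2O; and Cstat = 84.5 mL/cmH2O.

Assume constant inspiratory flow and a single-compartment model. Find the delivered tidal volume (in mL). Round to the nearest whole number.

466

Flow: 41 L/min ÷ 60 = 0.6833 L/s.
Total PEEP = 10 cmH2O (set 4 + intrinsic 6); this is the baseline alveolar pressure.
Equation of motion (constant flow): PIP = Vt/C + R·V̇ + PEEP.
Vt/C = PIP − R·V̇ − PEEP = 31.5 − 15.989 − 10 = 5.511 cmH2O.
Vt = C × 5.511 = 84.5 × 5.511 = 465.68 mL.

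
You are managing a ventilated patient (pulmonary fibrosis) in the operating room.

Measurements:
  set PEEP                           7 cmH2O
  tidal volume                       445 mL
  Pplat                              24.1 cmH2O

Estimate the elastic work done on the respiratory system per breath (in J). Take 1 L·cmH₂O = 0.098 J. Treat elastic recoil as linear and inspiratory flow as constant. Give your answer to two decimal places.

Elastic work ≈ ½ × (Pplat − PEEP) × Vt = 0.5 × (24.1 − 7) × 0.445 L = 0.5 × 17.1 × 0.445 = 3.805 L·cmH2O.
× 0.098 J/(L·cmH2O) → 0.3729 J.

0.37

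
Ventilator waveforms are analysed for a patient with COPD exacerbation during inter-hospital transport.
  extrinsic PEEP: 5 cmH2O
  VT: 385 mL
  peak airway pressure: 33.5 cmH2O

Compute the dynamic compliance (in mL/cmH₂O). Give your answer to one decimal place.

13.5

Dynamic compliance = Vt / (PIP − PEEP) = 385 / (33.5 − 5) = 385 / 28.5 = 13.509 mL/cmH2O.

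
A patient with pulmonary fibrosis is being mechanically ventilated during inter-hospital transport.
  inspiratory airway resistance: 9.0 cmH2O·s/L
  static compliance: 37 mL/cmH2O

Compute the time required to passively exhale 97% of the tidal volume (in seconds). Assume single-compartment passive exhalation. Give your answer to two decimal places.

1.17

τ = R × C = 9.0 × 37 mL/cmH2O = 9.0 × 0.037 L/cmH2O = 0.333 s.
Exhaled fraction f = 1 − e^(−t/τ) → t = −τ·ln(1 − f) = −0.333·ln(0.03) = 1.168 s.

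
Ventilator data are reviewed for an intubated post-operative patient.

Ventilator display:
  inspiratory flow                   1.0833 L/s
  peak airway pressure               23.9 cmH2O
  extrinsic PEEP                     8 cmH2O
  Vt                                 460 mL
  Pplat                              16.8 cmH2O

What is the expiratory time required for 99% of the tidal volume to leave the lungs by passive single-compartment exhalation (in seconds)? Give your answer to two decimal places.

R = (PIP − Pplat)/V̇ = (23.9 − 16.8) / 1.0833 = 7.1/1.0833 = 6.554 cmH2O·s/L.
C = Vt/(Pplat − PEEP) = 460.0 / (16.8 − 8) = 460.0/8.8 = 52.273 mL/cmH2O.
τ = R × C = 6.554 × 0.05227 L/cmH2O = 0.3426 s.
t = −τ·ln(1 − 0.99) = −0.3426·ln(0.01) = 1.578 s.

1.58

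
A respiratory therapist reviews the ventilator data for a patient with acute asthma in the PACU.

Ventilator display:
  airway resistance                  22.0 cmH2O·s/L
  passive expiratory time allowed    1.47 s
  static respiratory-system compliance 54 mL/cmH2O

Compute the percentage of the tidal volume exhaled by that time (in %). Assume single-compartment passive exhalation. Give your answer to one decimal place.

τ = R × C = 22.0 × 54 mL/cmH2O = 22.0 × 0.054 L/cmH2O = 1.188 s.
Passive exhalation: V(t)/V₀ = e^(−t/τ) = e^(−1.47/1.188) = 0.2901.
Fraction exhaled = 1 − 0.2901 = 0.7099 → 70.99%.

71.0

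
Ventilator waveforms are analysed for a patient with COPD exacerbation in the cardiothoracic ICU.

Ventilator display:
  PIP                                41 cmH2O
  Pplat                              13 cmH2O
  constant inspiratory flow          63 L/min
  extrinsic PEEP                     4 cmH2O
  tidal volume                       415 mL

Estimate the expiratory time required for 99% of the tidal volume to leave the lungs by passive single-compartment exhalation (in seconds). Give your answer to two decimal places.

5.66

Flow: 63 L/min ÷ 60 = 1.05 L/s.
R = (PIP − Pplat)/V̇ = (41 − 13) / 1.05 = 28.0/1.05 = 26.667 cmH2O·s/L.
C = Vt/(Pplat − PEEP) = 415.0 / (13 − 4) = 415.0/9.0 = 46.111 mL/cmH2O.
τ = R × C = 26.667 × 0.04611 L/cmH2O = 1.23 s.
t = −τ·ln(1 − 0.99) = −1.23·ln(0.01) = 5.664 s.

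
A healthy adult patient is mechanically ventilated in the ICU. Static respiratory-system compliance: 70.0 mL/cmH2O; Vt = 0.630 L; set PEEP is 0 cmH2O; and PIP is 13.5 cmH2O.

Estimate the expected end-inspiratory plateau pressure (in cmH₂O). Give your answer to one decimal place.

9.0

Pplat = PEEP + Vt / Cstat = 0 + 630 / 70.0 = 0 + 9.0 = 9.0 cmH2O.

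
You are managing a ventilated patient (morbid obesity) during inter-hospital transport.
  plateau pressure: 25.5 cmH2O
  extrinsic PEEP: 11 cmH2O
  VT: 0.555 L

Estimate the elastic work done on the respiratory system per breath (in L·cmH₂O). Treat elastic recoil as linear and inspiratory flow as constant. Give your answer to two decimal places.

Elastic work ≈ ½ × (Pplat − PEEP) × Vt = 0.5 × (25.5 − 11) × 0.555 L = 0.5 × 14.5 × 0.555 = 4.024 L·cmH2O.

4.02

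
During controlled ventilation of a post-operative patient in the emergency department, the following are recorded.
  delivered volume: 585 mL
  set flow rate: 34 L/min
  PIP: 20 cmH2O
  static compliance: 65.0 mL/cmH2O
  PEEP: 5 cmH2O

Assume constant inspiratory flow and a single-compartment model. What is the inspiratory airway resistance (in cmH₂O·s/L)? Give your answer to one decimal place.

10.6

Flow: 34 L/min ÷ 60 = 0.5667 L/s.
Equation of motion (constant flow): PIP = Vt/C + R·V̇ + PEEP.
R·V̇ = PIP − Vt/C − PEEP = 20 − 585/65.0 − 5 = 20 − 9.0 − 5 = 6.0 cmH2O.
R = 6.0 / 0.5667 = 10.588 cmH2O·s/L.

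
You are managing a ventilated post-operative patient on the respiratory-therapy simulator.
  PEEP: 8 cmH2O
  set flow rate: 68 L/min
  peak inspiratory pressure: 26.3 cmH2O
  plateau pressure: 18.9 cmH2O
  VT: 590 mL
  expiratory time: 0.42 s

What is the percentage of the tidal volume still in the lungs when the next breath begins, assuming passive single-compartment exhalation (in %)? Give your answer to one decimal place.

30.5

Flow: 68 L/min ÷ 60 = 1.1333 L/s.
R = (PIP − Pplat)/V̇ = (26.3 − 18.9) / 1.1333 = 7.4/1.1333 = 6.53 cmH2O·s/L.
C = Vt/(Pplat − PEEP) = 590.0 / (18.9 − 8) = 590.0/10.9 = 54.128 mL/cmH2O.
τ = R × C = 6.53 × 0.05413 L/cmH2O = 0.3535 s.
Fraction remaining at end-expiration = e^(−Te/τ) = e^(−0.42/0.3535) = 0.3048 → 30.48%.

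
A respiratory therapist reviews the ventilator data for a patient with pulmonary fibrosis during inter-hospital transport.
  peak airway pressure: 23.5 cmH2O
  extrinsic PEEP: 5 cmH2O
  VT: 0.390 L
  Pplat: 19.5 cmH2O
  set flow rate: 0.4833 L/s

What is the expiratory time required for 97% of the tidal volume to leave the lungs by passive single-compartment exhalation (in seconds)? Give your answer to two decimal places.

0.78

R = (PIP − Pplat)/V̇ = (23.5 − 19.5) / 0.4833 = 4.0/0.4833 = 8.276 cmH2O·s/L.
C = Vt/(Pplat − PEEP) = 390.0 / (19.5 − 5) = 390.0/14.5 = 26.897 mL/cmH2O.
τ = R × C = 8.276 × 0.0269 L/cmH2O = 0.2226 s.
t = −τ·ln(1 − 0.97) = −0.2226·ln(0.03) = 0.7806 s.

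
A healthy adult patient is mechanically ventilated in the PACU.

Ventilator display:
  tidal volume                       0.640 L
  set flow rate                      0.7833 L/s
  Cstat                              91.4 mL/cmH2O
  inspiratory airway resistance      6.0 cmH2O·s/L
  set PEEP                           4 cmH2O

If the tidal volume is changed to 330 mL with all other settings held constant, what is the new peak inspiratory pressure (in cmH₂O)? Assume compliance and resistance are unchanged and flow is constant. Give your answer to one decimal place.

PIP = Vt/C + R·V̇ + PEEP (constant-flow equation of motion).
Only the elastic term changes: ΔPIP = ΔVt / C = (330 − 640) / 91.4 = -3.392 cmH2O.
Original PIP = 640/91.4 + 6.0×0.7833 + 4 = 15.702 cmH2O; new PIP = 15.702 + (-3.392) = 12.31 cmH2O.

12.3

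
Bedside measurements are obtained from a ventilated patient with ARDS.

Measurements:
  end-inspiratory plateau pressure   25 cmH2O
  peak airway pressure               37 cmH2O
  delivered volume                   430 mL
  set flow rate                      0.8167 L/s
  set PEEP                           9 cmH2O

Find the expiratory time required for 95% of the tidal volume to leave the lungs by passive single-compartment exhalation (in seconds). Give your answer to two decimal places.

1.18

R = (PIP − Pplat)/V̇ = (37 − 25) / 0.8167 = 12.0/0.8167 = 14.693 cmH2O·s/L.
C = Vt/(Pplat − PEEP) = 430.0 / (25 − 9) = 430.0/16.0 = 26.875 mL/cmH2O.
τ = R × C = 14.693 × 0.02688 L/cmH2O = 0.3949 s.
t = −τ·ln(1 − 0.95) = −0.3949·ln(0.05) = 1.183 s.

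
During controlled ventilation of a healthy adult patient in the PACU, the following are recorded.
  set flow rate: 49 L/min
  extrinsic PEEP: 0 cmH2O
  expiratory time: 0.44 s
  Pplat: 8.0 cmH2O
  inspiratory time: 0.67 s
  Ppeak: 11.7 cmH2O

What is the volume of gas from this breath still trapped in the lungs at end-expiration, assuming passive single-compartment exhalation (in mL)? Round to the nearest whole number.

Flow: 49 L/min ÷ 60 = 0.8167 L/s.
Vt = flow × Ti = 0.8167 L/s × 0.67 s × 1000 mL/L = 547.19 mL.
R = (PIP − Pplat)/V̇ = (11.7 − 8.0) / 0.8167 = 3.7/0.8167 = 4.53 cmH2O·s/L.
C = Vt/(Pplat − PEEP) = 547.19 / (8.0 − 0) = 547.19/8.0 = 68.399 mL/cmH2O.
τ = R × C = 4.53 × 0.0684 L/cmH2O = 0.3099 s.
Fraction remaining = e^(−Te/τ) = e^(−0.44/0.3099) = 0.2418.
Trapped volume = 547.19 × 0.2418 = 132.31 mL.

132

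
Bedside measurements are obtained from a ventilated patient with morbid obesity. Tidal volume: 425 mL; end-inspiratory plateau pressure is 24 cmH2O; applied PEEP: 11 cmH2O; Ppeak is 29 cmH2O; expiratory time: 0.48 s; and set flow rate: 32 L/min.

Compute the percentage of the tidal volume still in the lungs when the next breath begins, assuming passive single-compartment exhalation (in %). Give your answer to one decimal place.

Flow: 32 L/min ÷ 60 = 0.5333 L/s.
R = (PIP − Pplat)/V̇ = (29 − 24) / 0.5333 = 5.0/0.5333 = 9.376 cmH2O·s/L.
C = Vt/(Pplat − PEEP) = 425.0 / (24 − 11) = 425.0/13.0 = 32.692 mL/cmH2O.
τ = R × C = 9.376 × 0.03269 L/cmH2O = 0.3065 s.
Fraction remaining at end-expiration = e^(−Te/τ) = e^(−0.48/0.3065) = 0.2089 → 20.89%.

20.9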